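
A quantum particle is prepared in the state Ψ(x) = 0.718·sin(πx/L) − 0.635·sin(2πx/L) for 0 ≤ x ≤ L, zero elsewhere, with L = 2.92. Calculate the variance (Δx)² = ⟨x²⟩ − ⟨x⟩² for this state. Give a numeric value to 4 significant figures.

0.1483

Compute ⟨x⟩ and ⟨x²⟩ separately, then (Δx)² = ⟨x²⟩ − ⟨x⟩².
On 0 ≤ x ≤ L (j ≠ l): ∫sin²(jπx/L) dx = L/2, ∫sin(jπx/L)·sin(lπx/L) dx = 0; diagonal moments ∫x·sin²(jπx/L) dx = L²/4, ∫x²·sin²(jπx/L) dx = L³·(1/6 − 1/(4j²π²)); cross terms ∫x·sin(jπx/L)·sin(lπx/L) dx = 0 for j + l even and −4jlL²/(π²(j² − l²)²) for j + l odd, ∫x²·sin(jπx/L)·sin(lπx/L) dx = (−1)^(j+l)·4jlL³/(π²(j² − l²)²); higher powers the same way via product-to-sum and parts.
Normalization: ∫|Ψ|² dx = 1.3414.
⟨x⟩ = 1.9820 and ⟨x²⟩ = 4.0767.
(Δx)² = 4.0767 − (1.9820)² = 0.14825.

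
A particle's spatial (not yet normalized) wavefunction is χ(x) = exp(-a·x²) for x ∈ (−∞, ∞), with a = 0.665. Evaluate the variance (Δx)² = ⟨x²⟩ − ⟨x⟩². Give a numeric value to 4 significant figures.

Compute ⟨x⟩ and ⟨x²⟩ separately, then (Δx)² = ⟨x²⟩ − ⟨x⟩².
Gaussian moments: ∫x^(2j)·e^(−2ax²) dx = (2j−1)!!/(4a)^j · √(π/(2a)), odd powers integrate to 0; here √(π/(2a)) = 1.5369.
Normalization: ∫|χ|² dx = 1.5369.
⟨x⟩ = 0.0000 and ⟨x²⟩ = 0.37594.
(Δx)² = 0.37594 − (0.0000)² = 0.37594.

0.3759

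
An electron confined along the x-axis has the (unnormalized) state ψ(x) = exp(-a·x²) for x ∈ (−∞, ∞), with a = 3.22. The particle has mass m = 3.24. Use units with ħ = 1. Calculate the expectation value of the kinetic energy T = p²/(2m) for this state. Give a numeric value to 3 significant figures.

0.497

T = −(ħ²/2m) d²/dx², so ⟨T⟩ = −(ħ²/2m) ∫ ψ*·ψ'' dx / ∫|ψ|² dx; with m = 3.24.
Gaussian moments: ∫x^(2j)·e^(−2ax²) dx = (2j−1)!!/(4a)^j · √(π/(2a)), odd powers integrate to 0; here √(π/(2a)) = 0.69844. Derivatives: d/dx e^(−ax²) = −2ax·e^(−ax²), d²/dx² e^(−ax²) = (4a²x² − 2a)·e^(−ax²).
State is unnormalized: ∫|ψ|² dx = 0.69844, and ∫ψ*·(−ħ²/2m · ψ'') dx = 0.34707, so ⟨T⟩ = 0.34707 / 0.69844.
⟨T⟩ = 0.49691.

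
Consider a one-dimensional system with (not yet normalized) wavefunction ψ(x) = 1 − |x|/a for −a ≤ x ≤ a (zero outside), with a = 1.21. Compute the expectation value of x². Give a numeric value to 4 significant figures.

0.1464

⟨x²⟩ = ∫ x²·|ψ|² dx / ∫|ψ|² dx (integrals over the domain).
ψ is even, so ∫ over [−a, a] = 2∫₀ᵃ with ψ = 1 − x/a there: ∫₀ᵃ (1 − x/a)² dx = a/3, ∫₀ᵃ x²(1 − x/a)² dx = a³/30, ∫₀ᵃ x⁴(1 − x/a)² dx = a⁵/105.
State is unnormalized: ∫|ψ|² dx = 0.80667, and ∫ψ*·x²·ψ dx = 0.11810, so ⟨x²⟩ = 0.11810 / 0.80667.
⟨x²⟩ = 0.14641.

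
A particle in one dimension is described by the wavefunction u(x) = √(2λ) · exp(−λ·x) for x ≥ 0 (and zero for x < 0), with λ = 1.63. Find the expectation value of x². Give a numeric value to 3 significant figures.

0.188

⟨x²⟩ = ∫ x²·|u|² dx (integrals over the domain).
Every integrand reduces to terms xʲ·e^(−2λx) on [0, ∞); use ∫₀^∞ xʲ·e^(−2λx) dx = j!/(2λ)^(j+1).
⟨x²⟩ = 0.18819.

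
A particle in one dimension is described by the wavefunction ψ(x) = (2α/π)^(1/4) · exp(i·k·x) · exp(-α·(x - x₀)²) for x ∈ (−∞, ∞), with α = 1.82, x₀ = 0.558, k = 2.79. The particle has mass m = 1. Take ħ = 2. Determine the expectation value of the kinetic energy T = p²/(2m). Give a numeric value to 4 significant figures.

19.21

T = −(ħ²/2m) d²/dx², so ⟨T⟩ = −(ħ²/2m) ∫ ψ*·ψ'' dx; with m = 1.
Gaussian moments (u = x − x₀): ∫u^(2j)·e^(−2αu²) du = (2j−1)!!/(4α)^j · √(π/(2α)), odd powers integrate to 0; here √(π/(2α)) = 0.92902. Derivatives: ψ′ = (ik − 2αu)·ψ, ψ″ = ((ik − 2αu)² − 2α)·ψ; the odd-in-u pieces drop out.
⟨T⟩ = 19.208.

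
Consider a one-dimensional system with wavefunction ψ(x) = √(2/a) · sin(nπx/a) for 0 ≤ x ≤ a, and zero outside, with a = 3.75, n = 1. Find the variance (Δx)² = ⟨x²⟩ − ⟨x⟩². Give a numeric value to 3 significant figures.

Compute ⟨x⟩ and ⟨x²⟩ separately, then (Δx)² = ⟨x²⟩ − ⟨x⟩².
With sin²θ = (1 − cos2θ)/2 on 0 ≤ x ≤ a: ∫sin²(nπx/a) dx = a/2, ∫x·sin²(nπx/a) dx = a²/4, ∫x²·sin²(nπx/a) dx = a³·(1/6 − 1/(4n²π²)); higher powers xᵏ the same way, integrating xᵏ·cos(2nπx/a) by parts.
⟨x⟩ = 1.8750 and ⟨x²⟩ = 3.9751.
(Δx)² = 3.9751 − (1.8750)² = 0.45946.

0.459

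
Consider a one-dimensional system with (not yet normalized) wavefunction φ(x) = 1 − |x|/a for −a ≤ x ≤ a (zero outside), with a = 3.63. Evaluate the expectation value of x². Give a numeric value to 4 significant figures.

⟨x²⟩ = ∫ x²·|φ|² dx / ∫|φ|² dx (integrals over the domain).
φ is even, so ∫ over [−a, a] = 2∫₀ᵃ with φ = 1 − x/a there: ∫₀ᵃ (1 − x/a)² dx = a/3, ∫₀ᵃ x²(1 − x/a)² dx = a³/30, ∫₀ᵃ x⁴(1 − x/a)² dx = a⁵/105.
State is unnormalized: ∫|φ|² dx = 2.4200, and ∫φ*·x²·φ dx = 3.1888, so ⟨x²⟩ = 3.1888 / 2.4200.
⟨x²⟩ = 1.3177.

1.318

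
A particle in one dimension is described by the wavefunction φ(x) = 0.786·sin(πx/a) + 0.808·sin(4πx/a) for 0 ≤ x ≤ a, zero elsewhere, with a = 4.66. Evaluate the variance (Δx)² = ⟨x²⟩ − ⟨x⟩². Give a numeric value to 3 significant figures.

Compute ⟨x⟩ and ⟨x²⟩ separately, then (Δx)² = ⟨x²⟩ − ⟨x⟩².
On 0 ≤ x ≤ a (j ≠ l): ∫sin²(jπx/a) dx = a/2, ∫sin(jπx/a)·sin(lπx/a) dx = 0; diagonal moments ∫x·sin²(jπx/a) dx = a²/4, ∫x²·sin²(jπx/a) dx = a³·(1/6 − 1/(4j²π²)); cross terms ∫x·sin(jπx/a)·sin(lπx/a) dx = 0 for j + l even and −4jla²/(π²(j² − l²)²) for j + l odd, ∫x²·sin(jπx/a)·sin(lπx/a) dx = (−1)^(j+l)·4jla³/(π²(j² − l²)²); higher powers the same way via product-to-sum and parts.
Normalization: ∫|φ|² dx = 2.9606.
⟨x⟩ = 2.2629 and ⟨x²⟩ = 6.3555.
(Δx)² = 6.3555 − (2.2629)² = 1.2349.

1.23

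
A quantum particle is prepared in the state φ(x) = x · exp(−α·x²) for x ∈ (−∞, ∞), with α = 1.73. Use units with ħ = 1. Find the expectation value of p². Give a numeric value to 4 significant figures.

p² φ = −ħ² d²φ/dx²; ⟨p²⟩ = −ħ² ∫ φ*·φ'' dx / ∫|φ|² dx.
Expand each integrand as polynomial × e^(−2αx²) and use ∫x^(2j)·e^(−2αx²) dx = (2j−1)!!/(4α)^j · √(π/(2α)), odd powers → 0; here √(π/(2α)) = 0.95288. Differentiate with the product rule, d/dx e^(−αx²) = −2αx·e^(−αx²).
State is unnormalized: ∫|φ|² dx = 0.13770, and ∫φ*·(−ħ² φ'') dx = 0.71466, so ⟨p²⟩ = 0.71466 / 0.13770.
⟨p²⟩ = 5.1900.

5.190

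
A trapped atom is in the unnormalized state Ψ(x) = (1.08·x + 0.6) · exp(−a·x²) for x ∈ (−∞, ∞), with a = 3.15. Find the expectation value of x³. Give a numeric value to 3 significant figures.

0.0541

⟨x³⟩ = ∫ x³·|Ψ|² dx / ∫|Ψ|² dx (integrals over the domain).
Expand each integrand as polynomial × e^(−2ax²) and use ∫x^(2j)·e^(−2ax²) dx = (2j−1)!!/(4a)^j · √(π/(2a)), odd powers → 0; here √(π/(2a)) = 0.70616.
State is unnormalized: ∫|Ψ|² dx = 0.31959, and ∫Ψ*·x³·Ψ dx = 0.017294, so ⟨x³⟩ = 0.017294 / 0.31959.
⟨x³⟩ = 0.054113.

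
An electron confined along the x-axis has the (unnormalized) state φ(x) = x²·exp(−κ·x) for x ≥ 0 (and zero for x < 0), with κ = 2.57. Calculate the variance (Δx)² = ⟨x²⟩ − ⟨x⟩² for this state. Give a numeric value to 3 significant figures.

0.189

Compute ⟨x⟩ and ⟨x²⟩ separately, then (Δx)² = ⟨x²⟩ − ⟨x⟩².
Every integrand reduces to terms xʲ·e^(−2κx) on [0, ∞); use ∫₀^∞ xʲ·e^(−2κx) dx = j!/(2κ)^(j+1).
Normalization: ∫|φ|² dx = 0.0066895.
⟨x⟩ = 0.97276 and ⟨x²⟩ = 1.1355.
(Δx)² = 1.1355 − (0.97276)² = 0.18925.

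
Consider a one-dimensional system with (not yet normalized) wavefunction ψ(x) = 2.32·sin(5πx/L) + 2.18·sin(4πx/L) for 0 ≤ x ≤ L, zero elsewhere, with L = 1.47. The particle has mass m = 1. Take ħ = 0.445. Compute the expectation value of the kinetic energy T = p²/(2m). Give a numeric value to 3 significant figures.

9.40

T = −(ħ²/2m) d²/dx², so ⟨T⟩ = −(ħ²/2m) ∫ ψ*·ψ'' dx / ∫|ψ|² dx; with m = 1.
d²/dx² sin(jπx/L) = −(jπ/L)²·sin(jπx/L); on 0 ≤ x ≤ L, ∫sin²(jπx/L) dx = L/2 and ∫sin(jπx/L)·sin(lπx/L) dx = 0 for j ≠ l, so only diagonal terms survive in ∫|ψ|² and ∫ψ·ψ″; ∫ψ·ψ′ dx = [ψ²/2] between the walls = 0.
State is unnormalized: ∫|ψ|² dx = 7.4491, and ∫ψ*·(−ħ²/2m · ψ'') dx = 70.000, so ⟨T⟩ = 70.000 / 7.4491.
⟨T⟩ = 9.3971.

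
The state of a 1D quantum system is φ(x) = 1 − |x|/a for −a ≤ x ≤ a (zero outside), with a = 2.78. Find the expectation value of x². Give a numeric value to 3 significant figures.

⟨x²⟩ = ∫ x²·|φ|² dx / ∫|φ|² dx (integrals over the domain).
φ is even, so ∫ over [−a, a] = 2∫₀ᵃ with φ = 1 − x/a there: ∫₀ᵃ (1 − x/a)² dx = a/3, ∫₀ᵃ x²(1 − x/a)² dx = a³/30, ∫₀ᵃ x⁴(1 − x/a)² dx = a⁵/105.
State is unnormalized: ∫|φ|² dx = 1.8533, and ∫φ*·x²·φ dx = 1.4323, so ⟨x²⟩ = 1.4323 / 1.8533.
⟨x²⟩ = 0.77284.

0.773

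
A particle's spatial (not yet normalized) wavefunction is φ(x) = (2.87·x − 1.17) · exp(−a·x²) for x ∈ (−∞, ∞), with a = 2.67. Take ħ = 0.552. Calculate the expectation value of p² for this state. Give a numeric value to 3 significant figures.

1.40

p² φ = −ħ² d²φ/dx²; ⟨p²⟩ = −ħ² ∫ φ*·φ'' dx / ∫|φ|² dx.
Expand each integrand as polynomial × e^(−2ax²) and use ∫x^(2j)·e^(−2ax²) dx = (2j−1)!!/(4a)^j · √(π/(2a)), odd powers → 0; here √(π/(2a)) = 0.76702. Differentiate with the product rule, d/dx e^(−ax²) = −2ax·e^(−ax²).
State is unnormalized: ∫|φ|² dx = 1.6415, and ∫φ*·(−ħ² φ'') dx = 2.2980, so ⟨p²⟩ = 2.2980 / 1.6415.
⟨p²⟩ = 1.3999.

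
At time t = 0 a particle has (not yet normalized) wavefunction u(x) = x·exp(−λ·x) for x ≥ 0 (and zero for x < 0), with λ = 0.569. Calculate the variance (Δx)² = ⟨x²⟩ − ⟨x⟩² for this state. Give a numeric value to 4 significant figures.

Compute ⟨x⟩ and ⟨x²⟩ separately, then (Δx)² = ⟨x²⟩ − ⟨x⟩².
Every integrand reduces to terms xʲ·e^(−2λx) on [0, ∞); use ∫₀^∞ xʲ·e^(−2λx) dx = j!/(2λ)^(j+1).
Normalization: ∫|u|² dx = 1.3571.
⟨x⟩ = 2.6362 and ⟨x²⟩ = 9.2661.
(Δx)² = 9.2661 − (2.6362)² = 2.3165.

2.317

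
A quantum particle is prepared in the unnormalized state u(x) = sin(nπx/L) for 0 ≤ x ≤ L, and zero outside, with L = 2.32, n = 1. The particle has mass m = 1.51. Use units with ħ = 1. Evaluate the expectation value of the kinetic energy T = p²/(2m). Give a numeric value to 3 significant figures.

0.607

T = −(ħ²/2m) d²/dx², so ⟨T⟩ = −(ħ²/2m) ∫ u*·u'' dx / ∫|u|² dx; with m = 1.51.
d/dx sin(nπx/L) = (nπ/L)·cos(nπx/L) and d²/dx² sin(nπx/L) = −(nπ/L)²·sin(nπx/L); on 0 ≤ x ≤ L, ∫sin²(nπx/L) dx = L/2 and ∫sin(nπx/L)·cos(nπx/L) dx = 0.
State is unnormalized: ∫|u|² dx = 1.1600, and ∫u*·(−ħ²/2m · u'') dx = 0.70433, so ⟨T⟩ = 0.70433 / 1.1600.
⟨T⟩ = 0.60718.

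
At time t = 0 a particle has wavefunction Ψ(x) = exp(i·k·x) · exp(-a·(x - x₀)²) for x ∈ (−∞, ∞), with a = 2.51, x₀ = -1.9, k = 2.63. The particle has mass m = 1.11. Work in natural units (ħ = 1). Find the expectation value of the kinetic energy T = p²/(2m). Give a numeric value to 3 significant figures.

T = −(ħ²/2m) d²/dx², so ⟨T⟩ = −(ħ²/2m) ∫ Ψ*·Ψ'' dx / ∫|Ψ|² dx; with m = 1.11.
Gaussian moments (u = x − x₀): ∫u^(2j)·e^(−2au²) du = (2j−1)!!/(4a)^j · √(π/(2a)), odd powers integrate to 0; here √(π/(2a)) = 0.79108. Derivatives: Ψ′ = (ik − 2au)·Ψ, Ψ″ = ((ik − 2au)² − 2a)·Ψ; the odd-in-u pieces drop out.
State is unnormalized: ∫|Ψ|² dx = 0.79108, and ∫Ψ*·(−ħ²/2m · Ψ'') dx = 3.3592, so ⟨T⟩ = 3.3592 / 0.79108.
⟨T⟩ = 4.2464.

4.25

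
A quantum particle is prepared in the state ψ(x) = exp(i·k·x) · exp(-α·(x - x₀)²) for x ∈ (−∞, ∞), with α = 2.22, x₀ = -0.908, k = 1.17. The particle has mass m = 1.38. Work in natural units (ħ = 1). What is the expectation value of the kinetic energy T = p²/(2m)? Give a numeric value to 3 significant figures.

1.30

T = −(ħ²/2m) d²/dx², so ⟨T⟩ = −(ħ²/2m) ∫ ψ*·ψ'' dx / ∫|ψ|² dx; with m = 1.38.
Gaussian moments (u = x − x₀): ∫u^(2j)·e^(−2αu²) du = (2j−1)!!/(4α)^j · √(π/(2α)), odd powers integrate to 0; here √(π/(2α)) = 0.84117. Derivatives: ψ′ = (ik − 2αu)·ψ, ψ″ = ((ik − 2αu)² − 2α)·ψ; the odd-in-u pieces drop out.
State is unnormalized: ∫|ψ|² dx = 0.84117, and ∫ψ*·(−ħ²/2m · ψ'') dx = 1.0938, so ⟨T⟩ = 1.0938 / 0.84117.
⟨T⟩ = 1.3003.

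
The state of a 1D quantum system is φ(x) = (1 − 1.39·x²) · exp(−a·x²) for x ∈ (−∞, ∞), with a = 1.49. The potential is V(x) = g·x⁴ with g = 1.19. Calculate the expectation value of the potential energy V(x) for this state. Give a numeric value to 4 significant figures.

⟨V⟩ = ∫ V(x)·|φ|² dx / ∫|φ|² dx.
Expand each integrand as polynomial × e^(−2ax²) and use ∫x^(2j)·e^(−2ax²) dx = (2j−1)!!/(4a)^j · √(π/(2a)), odd powers → 0; here √(π/(2a)) = 1.0268.
State is unnormalized: ∫|φ|² dx = 0.71537, and ∫φ*·V(x)·φ dx = 0.058975, so ⟨V⟩ = 0.058975 / 0.71537.
⟨V⟩ = 0.082440.

0.08244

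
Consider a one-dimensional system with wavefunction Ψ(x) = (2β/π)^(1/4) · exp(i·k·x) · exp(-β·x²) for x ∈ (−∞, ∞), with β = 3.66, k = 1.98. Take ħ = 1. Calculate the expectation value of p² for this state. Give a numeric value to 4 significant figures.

7.580

p² Ψ = −ħ² d²Ψ/dx²; ⟨p²⟩ = −ħ² ∫ Ψ*·Ψ'' dx.
Gaussian moments: ∫x^(2j)·e^(−2βx²) dx = (2j−1)!!/(4β)^j · √(π/(2β)), odd powers integrate to 0; here √(π/(2β)) = 0.65512. Derivatives: Ψ′ = (ik − 2βx)·Ψ, Ψ″ = ((ik − 2βx)² − 2β)·Ψ; the odd-in-x pieces drop out.
⟨p²⟩ = 7.5804.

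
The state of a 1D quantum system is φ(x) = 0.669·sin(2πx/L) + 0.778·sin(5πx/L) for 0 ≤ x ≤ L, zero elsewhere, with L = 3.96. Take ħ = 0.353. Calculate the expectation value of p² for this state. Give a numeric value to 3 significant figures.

1.26

p² φ = −ħ² d²φ/dx²; ⟨p²⟩ = −ħ² ∫ φ*·φ'' dx / ∫|φ|² dx.
d²/dx² sin(jπx/L) = −(jπ/L)²·sin(jπx/L); on 0 ≤ x ≤ L, ∫sin²(jπx/L) dx = L/2 and ∫sin(jπx/L)·sin(lπx/L) dx = 0 for j ≠ l, so only diagonal terms survive in ∫|φ|² and ∫φ·φ″; ∫φ·φ′ dx = [φ²/2] between the walls = 0.
State is unnormalized: ∫|φ|² dx = 2.0846, and ∫φ*·(−ħ² φ'') dx = 2.6278, so ⟨p²⟩ = 2.6278 / 2.0846.
⟨p²⟩ = 1.2605.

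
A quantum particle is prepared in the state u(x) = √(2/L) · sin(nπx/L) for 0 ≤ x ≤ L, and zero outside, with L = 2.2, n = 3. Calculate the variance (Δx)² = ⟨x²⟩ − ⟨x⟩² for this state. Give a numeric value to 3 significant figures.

Compute ⟨x⟩ and ⟨x²⟩ separately, then (Δx)² = ⟨x²⟩ − ⟨x⟩².
With sin²θ = (1 − cos2θ)/2 on 0 ≤ x ≤ L: ∫sin²(nπx/L) dx = L/2, ∫x·sin²(nπx/L) dx = L²/4, ∫x²·sin²(nπx/L) dx = L³·(1/6 − 1/(4n²π²)); higher powers xᵏ the same way, integrating xᵏ·cos(2nπx/L) by parts.
⟨x⟩ = 1.1000 and ⟨x²⟩ = 1.5861.
(Δx)² = 1.5861 − (1.1000)² = 0.37609.

0.376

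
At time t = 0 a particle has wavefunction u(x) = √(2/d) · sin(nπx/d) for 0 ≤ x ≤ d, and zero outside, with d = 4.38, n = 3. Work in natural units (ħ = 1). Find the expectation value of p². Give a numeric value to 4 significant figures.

4.630

p² u = −ħ² d²u/dx²; ⟨p²⟩ = −ħ² ∫ u*·u'' dx.
d/dx sin(nπx/d) = (nπ/d)·cos(nπx/d) and d²/dx² sin(nπx/d) = −(nπ/d)²·sin(nπx/d); on 0 ≤ x ≤ d, ∫sin²(nπx/d) dx = d/2 and ∫sin(nπx/d)·cos(nπx/d) dx = 0.
⟨p²⟩ = 4.6301.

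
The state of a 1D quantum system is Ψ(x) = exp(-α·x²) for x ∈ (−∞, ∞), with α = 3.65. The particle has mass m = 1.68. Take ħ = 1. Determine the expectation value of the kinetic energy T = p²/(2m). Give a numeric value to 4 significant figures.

T = −(ħ²/2m) d²/dx², so ⟨T⟩ = −(ħ²/2m) ∫ Ψ*·Ψ'' dx / ∫|Ψ|² dx; with m = 1.68.
Gaussian moments: ∫x^(2j)·e^(−2αx²) dx = (2j−1)!!/(4α)^j · √(π/(2α)), odd powers integrate to 0; here √(π/(2α)) = 0.65601. Derivatives: d/dx e^(−αx²) = −2αx·e^(−αx²), d²/dx² e^(−αx²) = (4α²x² − 2α)·e^(−αx²).
State is unnormalized: ∫|Ψ|² dx = 0.65601, and ∫Ψ*·(−ħ²/2m · Ψ'') dx = 0.71263, so ⟨T⟩ = 0.71263 / 0.65601.
⟨T⟩ = 1.0863.

1.086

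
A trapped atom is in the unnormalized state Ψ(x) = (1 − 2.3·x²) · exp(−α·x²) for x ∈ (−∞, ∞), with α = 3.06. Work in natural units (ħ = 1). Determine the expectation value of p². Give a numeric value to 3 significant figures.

6.80

p² Ψ = −ħ² d²Ψ/dx²; ⟨p²⟩ = −ħ² ∫ Ψ*·Ψ'' dx / ∫|Ψ|² dx.
Expand each integrand as polynomial × e^(−2αx²) and use ∫x^(2j)·e^(−2αx²) dx = (2j−1)!!/(4α)^j · √(π/(2α)), odd powers → 0; here √(π/(2α)) = 0.71647. Differentiate with the product rule, d/dx e^(−αx²) = −2αx·e^(−αx²).
State is unnormalized: ∫|Ψ|² dx = 0.52310, and ∫Ψ*·(−ħ² Ψ'') dx = 3.5582, so ⟨p²⟩ = 3.5582 / 0.52310.
⟨p²⟩ = 6.8022.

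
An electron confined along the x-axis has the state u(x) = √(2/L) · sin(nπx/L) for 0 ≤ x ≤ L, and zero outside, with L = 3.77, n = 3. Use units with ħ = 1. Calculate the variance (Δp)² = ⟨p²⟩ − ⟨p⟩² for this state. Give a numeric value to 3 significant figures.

6.25

Compute ⟨p⟩ and ⟨p²⟩ separately; (Δp)² = ⟨p²⟩ − ⟨p⟩².
d/dx sin(nπx/L) = (nπ/L)·cos(nπx/L) and d²/dx² sin(nπx/L) = −(nπ/L)²·sin(nπx/L); on 0 ≤ x ≤ L, ∫sin²(nπx/L) dx = L/2 and ∫sin(nπx/L)·cos(nπx/L) dx = 0.
⟨p⟩ = 0.0000 and ⟨p²⟩ = 6.2497.
(Δp)² = 6.2497 − (0.0000)² = 6.2497.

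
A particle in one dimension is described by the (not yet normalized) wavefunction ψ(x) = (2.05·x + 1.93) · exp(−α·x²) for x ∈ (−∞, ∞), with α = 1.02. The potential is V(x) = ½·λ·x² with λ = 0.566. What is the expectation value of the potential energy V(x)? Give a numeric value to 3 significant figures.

0.0994

⟨V⟩ = ∫ V(x)·|ψ|² dx / ∫|ψ|² dx.
Expand each integrand as polynomial × e^(−2αx²) and use ∫x^(2j)·e^(−2αx²) dx = (2j−1)!!/(4α)^j · √(π/(2α)), odd powers → 0; here √(π/(2α)) = 1.2410.
State is unnormalized: ∫|ψ|² dx = 5.9007, and ∫ψ*·V(x)·ψ dx = 0.58661, so ⟨V⟩ = 0.58661 / 5.9007.
⟨V⟩ = 0.099414.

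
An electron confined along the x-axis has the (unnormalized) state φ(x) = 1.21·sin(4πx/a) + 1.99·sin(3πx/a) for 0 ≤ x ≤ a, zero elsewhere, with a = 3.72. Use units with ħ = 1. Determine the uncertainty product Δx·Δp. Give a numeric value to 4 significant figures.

2.255

Δx = √(⟨x²⟩−⟨x⟩²), Δp = √(⟨p²⟩−⟨p⟩²).
On 0 ≤ x ≤ a (j ≠ l): ∫sin²(jπx/a) dx = a/2, ∫sin(jπx/a)·sin(lπx/a) dx = 0; diagonal moments ∫x·sin²(jπx/a) dx = a²/4, ∫x²·sin²(jπx/a) dx = a³·(1/6 − 1/(4j²π²)); cross terms ∫x·sin(jπx/a)·sin(lπx/a) dx = 0 for j + l even and −4jla²/(π²(j² − l²)²) for j + l odd, ∫x²·sin(jπx/a)·sin(lπx/a) dx = (−1)^(j+l)·4jla³/(π²(j² − l²)²); higher powers the same way via product-to-sum and parts. d²/dx² sin(jπx/a) = −(jπ/a)²·sin(jπx/a); on 0 ≤ x ≤ a, ∫sin²(jπx/a) dx = a/2 and ∫sin(jπx/a)·sin(lπx/a) dx = 0 for j ≠ l, so only diagonal terms survive in ∫|φ|² and ∫φ·φ″; ∫φ·φ′ dx = [φ²/2] between the walls = 0.
Normalization: ∫|φ|² dx = 10.089.
⟨x⟩ = 1.2044, ⟨x²⟩ = 2.1052 ⇒ Δx = 0.80912.
⟨p⟩ = 0.0000, ⟨p²⟩ = 7.7664 ⇒ Δp = 2.7868.
Δx·Δp = 2.2549.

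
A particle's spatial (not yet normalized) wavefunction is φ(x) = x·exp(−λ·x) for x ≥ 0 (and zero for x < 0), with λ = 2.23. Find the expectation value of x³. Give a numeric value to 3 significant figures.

0.676

⟨x³⟩ = ∫ x³·|φ|² dx / ∫|φ|² dx (integrals over the domain).
Every integrand reduces to terms xʲ·e^(−2λx) on [0, ∞); use ∫₀^∞ xʲ·e^(−2λx) dx = j!/(2λ)^(j+1).
State is unnormalized: ∫|φ|² dx = 0.022544, and ∫φ*·x³·φ dx = 0.015247, so ⟨x³⟩ = 0.015247 / 0.022544.
⟨x³⟩ = 0.67631.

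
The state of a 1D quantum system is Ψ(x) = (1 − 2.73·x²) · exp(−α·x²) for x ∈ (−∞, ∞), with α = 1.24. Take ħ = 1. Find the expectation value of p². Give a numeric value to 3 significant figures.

p² Ψ = −ħ² d²Ψ/dx²; ⟨p²⟩ = −ħ² ∫ Ψ*·Ψ'' dx / ∫|Ψ|² dx.
Expand each integrand as polynomial × e^(−2αx²) and use ∫x^(2j)·e^(−2αx²) dx = (2j−1)!!/(4α)^j · √(π/(2α)), odd powers → 0; here √(π/(2α)) = 1.1255. Differentiate with the product rule, d/dx e^(−αx²) = −2αx·e^(−αx²).
State is unnormalized: ∫|Ψ|² dx = 0.90944, and ∫Ψ*·(−ħ² Ψ'') dx = 5.8915, so ⟨p²⟩ = 5.8915 / 0.90944.
⟨p²⟩ = 6.4782.

6.48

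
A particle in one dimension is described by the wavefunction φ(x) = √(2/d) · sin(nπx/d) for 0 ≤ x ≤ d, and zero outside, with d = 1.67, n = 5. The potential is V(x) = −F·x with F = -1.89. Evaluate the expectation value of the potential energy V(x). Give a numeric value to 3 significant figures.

1.58

⟨V⟩ = ∫ V(x)·|φ|² dx.
With sin²θ = (1 − cos2θ)/2 on 0 ≤ x ≤ d: ∫sin²(nπx/d) dx = d/2, ∫x·sin²(nπx/d) dx = d²/4, ∫x²·sin²(nπx/d) dx = d³·(1/6 − 1/(4n²π²)); higher powers xᵏ the same way, integrating xᵏ·cos(2nπx/d) by parts.
⟨V⟩ = 1.5782.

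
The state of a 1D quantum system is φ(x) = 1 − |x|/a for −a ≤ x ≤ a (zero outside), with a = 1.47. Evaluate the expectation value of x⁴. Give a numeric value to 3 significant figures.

0.133

⟨x⁴⟩ = ∫ x⁴·|φ|² dx / ∫|φ|² dx (integrals over the domain).
φ is even, so ∫ over [−a, a] = 2∫₀ᵃ with φ = 1 − x/a there: ∫₀ᵃ (1 − x/a)² dx = a/3, ∫₀ᵃ x²(1 − x/a)² dx = a³/30, ∫₀ᵃ x⁴(1 − x/a)² dx = a⁵/105.
State is unnormalized: ∫|φ|² dx = 0.98000, and ∫φ*·x⁴·φ dx = 0.13075, so ⟨x⁴⟩ = 0.13075 / 0.98000.
⟨x⁴⟩ = 0.13341.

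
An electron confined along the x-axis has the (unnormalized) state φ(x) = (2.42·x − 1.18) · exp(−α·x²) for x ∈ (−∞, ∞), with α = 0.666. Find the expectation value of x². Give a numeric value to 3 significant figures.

0.835

⟨x²⟩ = ∫ x²·|φ|² dx / ∫|φ|² dx (integrals over the domain).
Expand each integrand as polynomial × e^(−2αx²) and use ∫x^(2j)·e^(−2αx²) dx = (2j−1)!!/(4α)^j · √(π/(2α)), odd powers → 0; here √(π/(2α)) = 1.5358.
State is unnormalized: ∫|φ|² dx = 5.5145, and ∫φ*·x²·φ dx = 4.6046, so ⟨x²⟩ = 4.6046 / 5.5145.
⟨x²⟩ = 0.83500.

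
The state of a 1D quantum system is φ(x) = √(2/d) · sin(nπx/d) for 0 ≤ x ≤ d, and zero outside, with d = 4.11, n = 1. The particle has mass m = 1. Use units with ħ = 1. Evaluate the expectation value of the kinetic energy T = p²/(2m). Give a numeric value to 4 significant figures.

T = −(ħ²/2m) d²/dx², so ⟨T⟩ = −(ħ²/2m) ∫ φ*·φ'' dx; with m = 1.
d/dx sin(nπx/d) = (nπ/d)·cos(nπx/d) and d²/dx² sin(nπx/d) = −(nπ/d)²·sin(nπx/d); on 0 ≤ x ≤ d, ∫sin²(nπx/d) dx = d/2 and ∫sin(nπx/d)·cos(nπx/d) dx = 0.
⟨T⟩ = 0.29214.

0.2921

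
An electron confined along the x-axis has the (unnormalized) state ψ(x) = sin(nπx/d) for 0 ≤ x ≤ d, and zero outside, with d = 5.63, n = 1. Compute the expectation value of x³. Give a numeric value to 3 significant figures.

⟨x³⟩ = ∫ x³·|ψ|² dx / ∫|ψ|² dx (integrals over the domain).
With sin²θ = (1 − cos2θ)/2 on 0 ≤ x ≤ d: ∫sin²(nπx/d) dx = d/2, ∫x·sin²(nπx/d) dx = d²/4, ∫x²·sin²(nπx/d) dx = d³·(1/6 − 1/(4n²π²)); higher powers xᵏ the same way, integrating xᵏ·cos(2nπx/d) by parts.
State is unnormalized: ∫|ψ|² dx = 2.8150, and ∫ψ*·x³·ψ dx = 87.413, so ⟨x³⟩ = 87.413 / 2.8150.
⟨x³⟩ = 31.053.

31.1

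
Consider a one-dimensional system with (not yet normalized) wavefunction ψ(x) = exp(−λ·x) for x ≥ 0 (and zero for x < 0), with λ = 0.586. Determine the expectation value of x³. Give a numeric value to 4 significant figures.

3.727

⟨x³⟩ = ∫ x³·|ψ|² dx / ∫|ψ|² dx (integrals over the domain).
Every integrand reduces to terms xʲ·e^(−2λx) on [0, ∞); use ∫₀^∞ xʲ·e^(−2λx) dx = j!/(2λ)^(j+1).
State is unnormalized: ∫|ψ|² dx = 0.85324, and ∫ψ*·x³·ψ dx = 3.1801, so ⟨x³⟩ = 3.1801 / 0.85324.
⟨x³⟩ = 3.7271.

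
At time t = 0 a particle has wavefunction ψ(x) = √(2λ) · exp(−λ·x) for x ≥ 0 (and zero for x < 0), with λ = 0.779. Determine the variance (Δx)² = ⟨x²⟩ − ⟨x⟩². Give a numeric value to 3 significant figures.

Compute ⟨x⟩ and ⟨x²⟩ separately, then (Δx)² = ⟨x²⟩ − ⟨x⟩².
Every integrand reduces to terms xʲ·e^(−2λx) on [0, ∞); use ∫₀^∞ xʲ·e^(−2λx) dx = j!/(2λ)^(j+1).
⟨x⟩ = 0.64185 and ⟨x²⟩ = 0.82394.
(Δx)² = 0.82394 − (0.64185)² = 0.41197.

0.412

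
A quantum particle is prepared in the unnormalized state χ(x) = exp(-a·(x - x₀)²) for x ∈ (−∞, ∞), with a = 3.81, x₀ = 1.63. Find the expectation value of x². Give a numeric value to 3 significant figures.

2.72

⟨x²⟩ = ∫ x²·|χ|² dx / ∫|χ|² dx (integrals over the domain).
Gaussian moments (u = x − x₀): ∫u^(2j)·e^(−2au²) du = (2j−1)!!/(4a)^j · √(π/(2a)), odd powers integrate to 0; here √(π/(2a)) = 0.64209.
State is unnormalized: ∫|χ|² dx = 0.64209, and ∫χ*·x²·χ dx = 1.7481, so ⟨x²⟩ = 1.7481 / 0.64209.
⟨x²⟩ = 2.7225.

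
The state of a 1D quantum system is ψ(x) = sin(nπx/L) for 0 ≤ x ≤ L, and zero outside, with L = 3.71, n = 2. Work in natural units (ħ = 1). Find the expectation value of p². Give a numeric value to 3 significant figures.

p² ψ = −ħ² d²ψ/dx²; ⟨p²⟩ = −ħ² ∫ ψ*·ψ'' dx / ∫|ψ|² dx.
d/dx sin(nπx/L) = (nπ/L)·cos(nπx/L) and d²/dx² sin(nπx/L) = −(nπ/L)²·sin(nπx/L); on 0 ≤ x ≤ L, ∫sin²(nπx/L) dx = L/2 and ∫sin(nπx/L)·cos(nπx/L) dx = 0.
State is unnormalized: ∫|ψ|² dx = 1.8550, and ∫ψ*·(−ħ² ψ'') dx = 5.3205, so ⟨p²⟩ = 5.3205 / 1.8550.
⟨p²⟩ = 2.8682.

2.87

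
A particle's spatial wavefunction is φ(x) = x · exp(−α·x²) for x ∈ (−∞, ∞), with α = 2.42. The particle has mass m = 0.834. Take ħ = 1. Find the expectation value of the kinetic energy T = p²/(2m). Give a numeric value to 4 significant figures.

T = −(ħ²/2m) d²/dx², so ⟨T⟩ = −(ħ²/2m) ∫ φ*·φ'' dx / ∫|φ|² dx; with m = 0.834.
Expand each integrand as polynomial × e^(−2αx²) and use ∫x^(2j)·e^(−2αx²) dx = (2j−1)!!/(4α)^j · √(π/(2α)), odd powers → 0; here √(π/(2α)) = 0.80566. Differentiate with the product rule, d/dx e^(−αx²) = −2αx·e^(−αx²).
State is unnormalized: ∫|φ|² dx = 0.083229, and ∫φ*·(−ħ²/2m · φ'') dx = 0.36226, so ⟨T⟩ = 0.36226 / 0.083229.
⟨T⟩ = 4.3525.

4.353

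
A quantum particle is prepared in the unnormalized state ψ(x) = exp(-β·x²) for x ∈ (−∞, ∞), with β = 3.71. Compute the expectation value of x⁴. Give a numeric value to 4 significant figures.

0.01362

⟨x⁴⟩ = ∫ x⁴·|ψ|² dx / ∫|ψ|² dx (integrals over the domain).
Gaussian moments: ∫x^(2j)·e^(−2βx²) dx = (2j−1)!!/(4β)^j · √(π/(2β)), odd powers integrate to 0; here √(π/(2β)) = 0.65069.
State is unnormalized: ∫|ψ|² dx = 0.65069, and ∫ψ*·x⁴·ψ dx = 0.0088639, so ⟨x⁴⟩ = 0.0088639 / 0.65069.
⟨x⁴⟩ = 0.013622.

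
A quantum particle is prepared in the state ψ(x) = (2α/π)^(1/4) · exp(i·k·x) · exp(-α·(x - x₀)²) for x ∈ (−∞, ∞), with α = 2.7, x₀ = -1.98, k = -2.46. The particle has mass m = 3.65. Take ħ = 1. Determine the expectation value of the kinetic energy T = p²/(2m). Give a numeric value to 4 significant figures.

T = −(ħ²/2m) d²/dx², so ⟨T⟩ = −(ħ²/2m) ∫ ψ*·ψ'' dx; with m = 3.65.
Gaussian moments (u = x − x₀): ∫u^(2j)·e^(−2αu²) du = (2j−1)!!/(4α)^j · √(π/(2α)), odd powers integrate to 0; here √(π/(2α)) = 0.76274. Derivatives: ψ′ = (ik − 2αu)·ψ, ψ″ = ((ik − 2αu)² − 2α)·ψ; the odd-in-u pieces drop out.
⟨T⟩ = 1.1988.

1.199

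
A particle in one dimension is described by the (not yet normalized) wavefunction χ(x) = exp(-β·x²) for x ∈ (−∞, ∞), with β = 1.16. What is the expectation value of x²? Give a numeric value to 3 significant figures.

⟨x²⟩ = ∫ x²·|χ|² dx / ∫|χ|² dx (integrals over the domain).
Gaussian moments: ∫x^(2j)·e^(−2βx²) dx = (2j−1)!!/(4β)^j · √(π/(2β)), odd powers integrate to 0; here √(π/(2β)) = 1.1637.
State is unnormalized: ∫|χ|² dx = 1.1637, and ∫χ*·x²·χ dx = 0.25079, so ⟨x²⟩ = 0.25079 / 1.1637.
⟨x²⟩ = 0.21552.

0.216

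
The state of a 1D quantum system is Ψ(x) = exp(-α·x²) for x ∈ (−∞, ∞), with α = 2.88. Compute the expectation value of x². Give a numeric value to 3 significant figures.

⟨x²⟩ = ∫ x²·|Ψ|² dx / ∫|Ψ|² dx (integrals over the domain).
Gaussian moments: ∫x^(2j)·e^(−2αx²) dx = (2j−1)!!/(4α)^j · √(π/(2α)), odd powers integrate to 0; here √(π/(2α)) = 0.73852.
State is unnormalized: ∫|Ψ|² dx = 0.73852, and ∫Ψ*·x²·Ψ dx = 0.064108, so ⟨x²⟩ = 0.064108 / 0.73852.
⟨x²⟩ = 0.086806.

0.0868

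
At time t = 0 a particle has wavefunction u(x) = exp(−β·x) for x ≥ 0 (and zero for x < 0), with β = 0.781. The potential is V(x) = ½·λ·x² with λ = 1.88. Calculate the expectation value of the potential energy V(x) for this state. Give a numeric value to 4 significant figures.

⟨V⟩ = ∫ V(x)·|u|² dx / ∫|u|² dx.
Every integrand reduces to terms xʲ·e^(−2βx) on [0, ∞); use ∫₀^∞ xʲ·e^(−2βx) dx = j!/(2β)^(j+1).
State is unnormalized: ∫|u|² dx = 0.64020, and ∫u*·V(x)·u dx = 0.49330, so ⟨V⟩ = 0.49330 / 0.64020.
⟨V⟩ = 0.77054.

0.7705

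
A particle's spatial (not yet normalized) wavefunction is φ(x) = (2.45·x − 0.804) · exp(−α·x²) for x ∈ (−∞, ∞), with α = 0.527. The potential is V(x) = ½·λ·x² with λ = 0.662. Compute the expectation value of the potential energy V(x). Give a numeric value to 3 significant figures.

⟨V⟩ = ∫ V(x)·|φ|² dx / ∫|φ|² dx.
Expand each integrand as polynomial × e^(−2αx²) and use ∫x^(2j)·e^(−2αx²) dx = (2j−1)!!/(4α)^j · √(π/(2α)), odd powers → 0; here √(π/(2α)) = 1.7265.
State is unnormalized: ∫|φ|² dx = 6.0321, and ∫φ*·V(x)·φ dx = 2.4910, so ⟨V⟩ = 2.4910 / 6.0321.
⟨V⟩ = 0.41296.

0.413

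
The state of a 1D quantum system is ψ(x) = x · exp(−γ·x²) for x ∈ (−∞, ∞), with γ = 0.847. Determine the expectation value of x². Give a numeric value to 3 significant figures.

0.885

⟨x²⟩ = ∫ x²·|ψ|² dx / ∫|ψ|² dx (integrals over the domain).
Expand each integrand as polynomial × e^(−2γx²) and use ∫x^(2j)·e^(−2γx²) dx = (2j−1)!!/(4γ)^j · √(π/(2γ)), odd powers → 0; here √(π/(2γ)) = 1.3618.
State is unnormalized: ∫|ψ|² dx = 0.40195, and ∫ψ*·x²·ψ dx = 0.35592, so ⟨x²⟩ = 0.35592 / 0.40195.
⟨x²⟩ = 0.88548.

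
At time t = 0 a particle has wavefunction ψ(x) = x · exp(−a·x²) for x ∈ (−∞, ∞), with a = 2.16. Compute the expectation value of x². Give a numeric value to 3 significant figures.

⟨x²⟩ = ∫ x²·|ψ|² dx / ∫|ψ|² dx (integrals over the domain).
Expand each integrand as polynomial × e^(−2ax²) and use ∫x^(2j)·e^(−2ax²) dx = (2j−1)!!/(4a)^j · √(π/(2a)), odd powers → 0; here √(π/(2a)) = 0.85277.
State is unnormalized: ∫|ψ|² dx = 0.098700, and ∫ψ*·x²·ψ dx = 0.034271, so ⟨x²⟩ = 0.034271 / 0.098700.
⟨x²⟩ = 0.34722.

0.347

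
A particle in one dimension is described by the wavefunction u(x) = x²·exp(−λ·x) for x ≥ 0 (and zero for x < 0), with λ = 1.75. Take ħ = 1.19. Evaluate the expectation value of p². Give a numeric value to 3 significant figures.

p² u = −ħ² d²u/dx²; ⟨p²⟩ = −ħ² ∫ u*·u'' dx / ∫|u|² dx.
Differentiate x²·exp(−λ·x) with the product rule; every integrand then reduces to terms xʲ·e^(−2λx) on [0, ∞), with ∫₀^∞ xʲ·e^(−2λx) dx = j!/(2λ)^(j+1).
State is unnormalized: ∫|u|² dx = 0.045695, and ∫u*·(−ħ² u'') dx = 0.066057, so ⟨p²⟩ = 0.066057 / 0.045695.
⟨p²⟩ = 1.4456.

1.45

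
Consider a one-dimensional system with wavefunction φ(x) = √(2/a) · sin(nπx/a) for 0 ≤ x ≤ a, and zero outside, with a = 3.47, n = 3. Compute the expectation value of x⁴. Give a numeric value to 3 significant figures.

⟨x⁴⟩ = ∫ x⁴·|φ|² dx (integrals over the domain).
With sin²θ = (1 − cos2θ)/2 on 0 ≤ x ≤ a: ∫sin²(nπx/a) dx = a/2, ∫x·sin²(nπx/a) dx = a²/4, ∫x²·sin²(nπx/a) dx = a³·(1/6 − 1/(4n²π²)); higher powers xᵏ the same way, integrating xᵏ·cos(2nπx/a) by parts.
⟨x⁴⟩ = 27.392.

27.4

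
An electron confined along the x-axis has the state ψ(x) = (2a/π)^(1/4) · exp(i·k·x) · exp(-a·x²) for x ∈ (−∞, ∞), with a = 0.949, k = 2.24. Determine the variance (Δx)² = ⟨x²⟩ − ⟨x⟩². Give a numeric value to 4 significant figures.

Compute ⟨x⟩ and ⟨x²⟩ separately, then (Δx)² = ⟨x²⟩ − ⟨x⟩².
Gaussian moments: ∫x^(2j)·e^(−2ax²) dx = (2j−1)!!/(4a)^j · √(π/(2a)), odd powers integrate to 0; here √(π/(2a)) = 1.2866.
⟨x⟩ = 0.0000 and ⟨x²⟩ = 0.26344.
(Δx)² = 0.26344 − (0.0000)² = 0.26344.

0.2634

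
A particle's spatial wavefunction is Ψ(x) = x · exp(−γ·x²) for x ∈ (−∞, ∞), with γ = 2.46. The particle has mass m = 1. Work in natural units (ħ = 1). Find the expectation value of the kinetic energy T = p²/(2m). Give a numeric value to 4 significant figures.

3.690

T = −(ħ²/2m) d²/dx², so ⟨T⟩ = −(ħ²/2m) ∫ Ψ*·Ψ'' dx / ∫|Ψ|² dx; with m = 1.
Expand each integrand as polynomial × e^(−2γx²) and use ∫x^(2j)·e^(−2γx²) dx = (2j−1)!!/(4γ)^j · √(π/(2γ)), odd powers → 0; here √(π/(2γ)) = 0.79908. Differentiate with the product rule, d/dx e^(−γx²) = −2γx·e^(−γx²).
State is unnormalized: ∫|Ψ|² dx = 0.081208, and ∫Ψ*·(−ħ²/2m · Ψ'') dx = 0.29966, so ⟨T⟩ = 0.29966 / 0.081208.
⟨T⟩ = 3.6900.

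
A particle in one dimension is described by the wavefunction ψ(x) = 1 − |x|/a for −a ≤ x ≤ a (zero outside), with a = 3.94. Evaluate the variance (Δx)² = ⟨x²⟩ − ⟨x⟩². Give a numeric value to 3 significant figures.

Compute ⟨x⟩ and ⟨x²⟩ separately, then (Δx)² = ⟨x²⟩ − ⟨x⟩².
ψ is even, so ∫ over [−a, a] = 2∫₀ᵃ with ψ = 1 − x/a there: ∫₀ᵃ (1 − x/a)² dx = a/3, ∫₀ᵃ x²(1 − x/a)² dx = a³/30, ∫₀ᵃ x⁴(1 − x/a)² dx = a⁵/105.
Normalization: ∫|ψ|² dx = 2.6267.
⟨x⟩ = 0.0000 and ⟨x²⟩ = 1.5524.
(Δx)² = 1.5524 − (0.0000)² = 1.5524.

1.55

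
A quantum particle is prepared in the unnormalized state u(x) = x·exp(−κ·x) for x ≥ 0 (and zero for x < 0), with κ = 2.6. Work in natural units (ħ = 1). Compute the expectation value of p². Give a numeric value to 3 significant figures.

p² u = −ħ² d²u/dx²; ⟨p²⟩ = −ħ² ∫ u*·u'' dx / ∫|u|² dx.
Differentiate x·exp(−κ·x) with the product rule; every integrand then reduces to terms xʲ·e^(−2κx) on [0, ∞), with ∫₀^∞ xʲ·e^(−2κx) dx = j!/(2κ)^(j+1).
State is unnormalized: ∫|u|² dx = 0.014224, and ∫u*·(−ħ² u'') dx = 0.096154, so ⟨p²⟩ = 0.096154 / 0.014224.
⟨p²⟩ = 6.7600.

6.76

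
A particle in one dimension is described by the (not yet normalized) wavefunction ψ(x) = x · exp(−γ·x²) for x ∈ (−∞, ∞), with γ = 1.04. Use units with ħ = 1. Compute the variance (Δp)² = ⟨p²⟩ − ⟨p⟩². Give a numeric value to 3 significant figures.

3.12

Compute ⟨p⟩ and ⟨p²⟩ separately; (Δp)² = ⟨p²⟩ − ⟨p⟩².
Expand each integrand as polynomial × e^(−2γx²) and use ∫x^(2j)·e^(−2γx²) dx = (2j−1)!!/(4γ)^j · √(π/(2γ)), odd powers → 0; here √(π/(2γ)) = 1.2290. Differentiate with the product rule, d/dx e^(−γx²) = −2γx·e^(−γx²).
Normalization: ∫|ψ|² dx = 0.29543.
⟨p⟩ = 0.0000 and ⟨p²⟩ = 3.1200.
(Δp)² = 3.1200 − (0.0000)² = 3.1200.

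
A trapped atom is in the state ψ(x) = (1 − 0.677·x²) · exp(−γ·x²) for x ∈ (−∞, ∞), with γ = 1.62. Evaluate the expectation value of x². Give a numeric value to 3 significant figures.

0.101

⟨x²⟩ = ∫ x²·|ψ|² dx / ∫|ψ|² dx (integrals over the domain).
Expand each integrand as polynomial × e^(−2γx²) and use ∫x^(2j)·e^(−2γx²) dx = (2j−1)!!/(4γ)^j · √(π/(2γ)), odd powers → 0; here √(π/(2γ)) = 0.98470.
State is unnormalized: ∫|ψ|² dx = 0.81119, and ∫ψ*·x²·ψ dx = 0.081583, so ⟨x²⟩ = 0.081583 / 0.81119.
⟨x²⟩ = 0.10057.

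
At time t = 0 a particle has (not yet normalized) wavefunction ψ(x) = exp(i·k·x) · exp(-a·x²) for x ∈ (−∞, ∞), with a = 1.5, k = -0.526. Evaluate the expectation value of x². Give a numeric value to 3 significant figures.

0.167

⟨x²⟩ = ∫ x²·|ψ|² dx / ∫|ψ|² dx (integrals over the domain).
Gaussian moments: ∫x^(2j)·e^(−2ax²) dx = (2j−1)!!/(4a)^j · √(π/(2a)), odd powers integrate to 0; here √(π/(2a)) = 1.0233.
State is unnormalized: ∫|ψ|² dx = 1.0233, and ∫ψ*·x²·ψ dx = 0.17055, so ⟨x²⟩ = 0.17055 / 1.0233.
⟨x²⟩ = 0.16667.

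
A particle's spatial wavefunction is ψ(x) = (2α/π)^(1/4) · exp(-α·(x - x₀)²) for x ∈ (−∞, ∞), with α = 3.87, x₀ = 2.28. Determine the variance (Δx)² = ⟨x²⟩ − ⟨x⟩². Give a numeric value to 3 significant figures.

0.0646

Compute ⟨x⟩ and ⟨x²⟩ separately, then (Δx)² = ⟨x²⟩ − ⟨x⟩².
Gaussian moments (u = x − x₀): ∫u^(2j)·e^(−2αu²) du = (2j−1)!!/(4α)^j · √(π/(2α)), odd powers integrate to 0; here √(π/(2α)) = 0.63710.
⟨x⟩ = 2.2800 and ⟨x²⟩ = 5.2630.
(Δx)² = 5.2630 − (2.2800)² = 0.064599.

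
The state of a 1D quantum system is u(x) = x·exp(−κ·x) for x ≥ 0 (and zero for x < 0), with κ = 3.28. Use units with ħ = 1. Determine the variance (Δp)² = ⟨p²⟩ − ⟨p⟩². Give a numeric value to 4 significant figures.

Compute ⟨p⟩ and ⟨p²⟩ separately; (Δp)² = ⟨p²⟩ − ⟨p⟩².
Differentiate x·exp(−κ·x) with the product rule; every integrand then reduces to terms xʲ·e^(−2κx) on [0, ∞), with ∫₀^∞ xʲ·e^(−2κx) dx = j!/(2κ)^(j+1).
Normalization: ∫|u|² dx = 0.0070847.
⟨p⟩ = 0.0000 and ⟨p²⟩ = 10.758.
(Δp)² = 10.758 − (0.0000)² = 10.758.

10.76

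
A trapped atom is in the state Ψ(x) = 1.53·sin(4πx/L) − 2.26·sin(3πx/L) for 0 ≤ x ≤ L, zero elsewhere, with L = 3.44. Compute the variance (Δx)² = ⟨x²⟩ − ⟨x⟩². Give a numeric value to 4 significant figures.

Compute ⟨x⟩ and ⟨x²⟩ separately, then (Δx)² = ⟨x²⟩ − ⟨x⟩².
On 0 ≤ x ≤ L (j ≠ l): ∫sin²(jπx/L) dx = L/2, ∫sin(jπx/L)·sin(lπx/L) dx = 0; diagonal moments ∫x·sin²(jπx/L) dx = L²/4, ∫x²·sin²(jπx/L) dx = L³·(1/6 − 1/(4j²π²)); cross terms ∫x·sin(jπx/L)·sin(lπx/L) dx = 0 for j + l even and −4jlL²/(π²(j² − l²)²) for j + l odd, ∫x²·sin(jπx/L)·sin(lπx/L) dx = (−1)^(j+l)·4jlL³/(π²(j² − l²)²); higher powers the same way via product-to-sum and parts.
Normalization: ∫|Ψ|² dx = 12.811.
⟨x⟩ = 2.3540 and ⟨x²⟩ = 6.0681.
(Δx)² = 6.0681 − (2.3540)² = 0.52671.

0.5267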